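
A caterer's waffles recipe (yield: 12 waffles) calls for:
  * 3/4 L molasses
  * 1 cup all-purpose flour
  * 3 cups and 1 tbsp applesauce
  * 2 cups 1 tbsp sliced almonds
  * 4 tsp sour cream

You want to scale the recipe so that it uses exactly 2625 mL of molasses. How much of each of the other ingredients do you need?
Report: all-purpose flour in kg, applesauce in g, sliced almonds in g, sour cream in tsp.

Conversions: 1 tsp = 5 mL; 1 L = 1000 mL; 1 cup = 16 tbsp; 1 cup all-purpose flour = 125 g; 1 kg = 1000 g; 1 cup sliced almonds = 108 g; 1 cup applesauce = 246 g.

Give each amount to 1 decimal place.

The original recipe has 750 mL of molasses, so the scaling factor is 2625 ÷ 750 = 7/2 = 3.5.
all-purpose flour: 1 cup × 7/2 × 125 g/cup ÷ 1000 g/kg ≈ 0.4 kg
applesauce: (3 cup + 1 tbsp = 3.0625 cup) × 7/2 × 246 g/cup ≈ 2636.8 g
sliced almonds: (2 cup + 1 tbsp = 2.0625 cup) × 7/2 × 108 g/cup ≈ 779.6 g
sour cream: 4 tsp × 7/2 = 14.0 tsp

all-purpose flour: 0.4 kg; applesauce: 2636.8 g; sliced almonds: 779.6 g; sour cream: 14.0 tsp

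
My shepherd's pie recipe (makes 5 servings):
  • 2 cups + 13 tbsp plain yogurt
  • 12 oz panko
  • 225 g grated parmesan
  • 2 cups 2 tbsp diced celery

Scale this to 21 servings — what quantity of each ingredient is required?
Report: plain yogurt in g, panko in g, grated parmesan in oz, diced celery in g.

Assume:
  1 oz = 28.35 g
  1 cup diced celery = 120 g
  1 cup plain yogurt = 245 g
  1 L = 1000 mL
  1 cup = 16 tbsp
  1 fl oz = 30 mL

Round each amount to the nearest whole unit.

Scaling factor: 21/5 = 4.2.
plain yogurt: (2 cup + 13 tbsp = 2.8125 cup) × 21/5 × 245 g/cup ≈ 2894 g
panko: 12 oz × 21/5 × 28.35 g/oz ≈ 1429 g
grated parmesan: 225 g × 21/5 ÷ 28.35 g/oz ≈ 33 oz
diced celery: (2 cup + 2 tbsp = 2.125 cup) × 21/5 × 120 g/cup = 1071 g

plain yogurt: 2894 g; panko: 1429 g; grated parmesan: 33 oz; diced celery: 1071 g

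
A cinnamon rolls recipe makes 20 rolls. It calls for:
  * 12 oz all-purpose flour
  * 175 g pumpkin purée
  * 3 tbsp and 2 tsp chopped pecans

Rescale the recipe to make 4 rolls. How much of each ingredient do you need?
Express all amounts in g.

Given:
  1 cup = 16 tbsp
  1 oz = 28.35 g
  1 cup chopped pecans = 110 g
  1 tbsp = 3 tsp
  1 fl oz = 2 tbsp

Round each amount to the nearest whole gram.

all-purpose flour: 68 g; pumpkin purée: 35 g; chopped pecans: 5 g

Scaling factor: 4/20 = 1/5 = 0.2.
all-purpose flour: 12 oz × 1/5 × 28.35 g/oz ≈ 68 g
pumpkin purée: 175 g × 1/5 = 35 g
chopped pecans: (3 tbsp + 2 tsp = 11/3 tbsp) × 1/5 ÷ 16 tbsp/cup × 110 g/cup ≈ 5 g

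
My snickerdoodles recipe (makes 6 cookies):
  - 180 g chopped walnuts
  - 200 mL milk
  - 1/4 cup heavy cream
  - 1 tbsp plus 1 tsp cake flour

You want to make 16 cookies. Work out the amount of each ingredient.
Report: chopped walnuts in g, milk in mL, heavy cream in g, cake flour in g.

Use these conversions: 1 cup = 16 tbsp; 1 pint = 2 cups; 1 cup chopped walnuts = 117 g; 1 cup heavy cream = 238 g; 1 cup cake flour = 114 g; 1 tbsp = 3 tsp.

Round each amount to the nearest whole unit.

Scaling factor: 16/6 = 8/3.
chopped walnuts: 180 g × 8/3 = 480 g
milk: 200 mL × 8/3 ≈ 533 mL
heavy cream: 0.25 cup × 8/3 × 238 g/cup ≈ 159 g
cake flour: (1 tbsp + 1 tsp = 4/3 tbsp) × 8/3 ÷ 16 tbsp/cup × 114 g/cup ≈ 25 g

chopped walnuts: 480 g; milk: 533 mL; heavy cream: 159 g; cake flour: 25 g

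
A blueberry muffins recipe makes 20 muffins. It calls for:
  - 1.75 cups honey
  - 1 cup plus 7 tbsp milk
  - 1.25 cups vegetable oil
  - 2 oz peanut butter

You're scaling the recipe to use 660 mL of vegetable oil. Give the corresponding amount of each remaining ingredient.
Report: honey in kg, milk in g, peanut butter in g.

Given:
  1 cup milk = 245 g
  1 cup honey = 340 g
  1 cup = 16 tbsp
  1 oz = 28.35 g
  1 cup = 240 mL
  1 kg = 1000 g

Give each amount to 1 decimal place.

The original recipe has 300 mL of vegetable oil, so the scaling factor is 660 ÷ 300 = 11/5 = 2.2.
honey: 1.75 cup × 11/5 × 340 g/cup ÷ 1000 g/kg ≈ 1.3 kg
milk: (1 cup + 7 tbsp = 1.4375 cup) × 11/5 × 245 g/cup ≈ 774.8 g
peanut butter: 2 oz × 11/5 × 28.35 g/oz ≈ 124.7 g

honey: 1.3 kg; milk: 774.8 g; peanut butter: 124.7 g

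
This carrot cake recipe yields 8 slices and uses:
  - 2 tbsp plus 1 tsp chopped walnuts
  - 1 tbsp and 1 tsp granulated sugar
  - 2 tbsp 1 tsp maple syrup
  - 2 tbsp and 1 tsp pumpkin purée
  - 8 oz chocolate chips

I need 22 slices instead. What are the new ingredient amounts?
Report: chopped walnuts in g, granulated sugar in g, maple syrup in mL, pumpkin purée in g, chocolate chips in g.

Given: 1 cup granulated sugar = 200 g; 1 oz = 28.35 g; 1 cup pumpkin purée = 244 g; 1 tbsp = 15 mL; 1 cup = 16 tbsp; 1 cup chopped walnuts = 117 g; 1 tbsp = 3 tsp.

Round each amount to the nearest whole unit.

Scaling factor: 22/8 = 11/4 = 2.75.
chopped walnuts: (2 tbsp + 1 tsp = 7/3 tbsp) × 11/4 ÷ 16 tbsp/cup × 117 g/cup ≈ 47 g
granulated sugar: (1 tbsp + 1 tsp = 4/3 tbsp) × 11/4 ÷ 16 tbsp/cup × 200 g/cup ≈ 46 g
maple syrup: (2 tbsp + 1 tsp = 7/3 tbsp) × 11/4 × 15 mL/tbsp ≈ 96 mL
pumpkin purée: (2 tbsp + 1 tsp = 7/3 tbsp) × 11/4 ÷ 16 tbsp/cup × 244 g/cup ≈ 98 g
chocolate chips: 8 oz × 11/4 × 28.35 g/oz ≈ 624 g

chopped walnuts: 47 g; granulated sugar: 46 g; maple syrup: 96 mL; pumpkin purée: 98 g; chocolate chips: 624 g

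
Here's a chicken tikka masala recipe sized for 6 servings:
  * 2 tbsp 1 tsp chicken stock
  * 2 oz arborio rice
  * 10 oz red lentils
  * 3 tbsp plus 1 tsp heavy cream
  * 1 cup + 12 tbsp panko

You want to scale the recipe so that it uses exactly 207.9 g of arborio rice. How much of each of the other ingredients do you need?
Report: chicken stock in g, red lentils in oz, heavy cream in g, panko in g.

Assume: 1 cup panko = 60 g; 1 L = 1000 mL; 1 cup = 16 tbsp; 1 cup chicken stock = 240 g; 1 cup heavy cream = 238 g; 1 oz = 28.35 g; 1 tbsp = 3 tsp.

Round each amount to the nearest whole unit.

The original recipe has 56.7 g of arborio rice, so the scaling factor is 207.9 ÷ 56.7 = 11/3.
chicken stock: (2 tbsp + 1 tsp = 7/3 tbsp) × 11/3 ÷ 16 tbsp/cup × 240 g/cup ≈ 128 g
red lentils: 10 oz × 11/3 ≈ 37 oz
heavy cream: (3 tbsp + 1 tsp = 10/3 tbsp) × 11/3 ÷ 16 tbsp/cup × 238 g/cup ≈ 182 g
panko: (1 cup + 12 tbsp = 1.75 cup) × 11/3 × 60 g/cup = 385 g

chicken stock: 128 g; red lentils: 37 oz; heavy cream: 182 g; panko: 385 g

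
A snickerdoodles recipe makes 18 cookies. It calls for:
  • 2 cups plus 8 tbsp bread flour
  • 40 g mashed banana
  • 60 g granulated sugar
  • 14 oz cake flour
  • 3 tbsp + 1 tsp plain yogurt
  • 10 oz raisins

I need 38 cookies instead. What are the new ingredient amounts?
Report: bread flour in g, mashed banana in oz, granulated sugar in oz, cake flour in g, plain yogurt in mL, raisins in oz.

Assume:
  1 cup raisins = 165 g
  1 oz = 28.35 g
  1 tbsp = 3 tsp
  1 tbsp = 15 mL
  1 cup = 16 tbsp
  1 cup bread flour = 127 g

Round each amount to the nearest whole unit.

Scaling factor: 38/18 = 19/9.
bread flour: (2 cup + 8 tbsp = 2.5 cup) × 19/9 × 127 g/cup ≈ 670 g
mashed banana: 40 g × 19/9 ÷ 28.35 g/oz ≈ 3 oz
granulated sugar: 60 g × 19/9 ÷ 28.35 g/oz ≈ 4 oz
cake flour: 14 oz × 19/9 × 28.35 g/oz ≈ 838 g
plain yogurt: (3 tbsp + 1 tsp = 10/3 tbsp) × 19/9 × 15 mL/tbsp ≈ 106 mL
raisins: 10 oz × 19/9 ≈ 21 oz

bread flour: 670 g; mashed banana: 3 oz; granulated sugar: 4 oz; cake flour: 838 g; plain yogurt: 106 mL; raisins: 21 oz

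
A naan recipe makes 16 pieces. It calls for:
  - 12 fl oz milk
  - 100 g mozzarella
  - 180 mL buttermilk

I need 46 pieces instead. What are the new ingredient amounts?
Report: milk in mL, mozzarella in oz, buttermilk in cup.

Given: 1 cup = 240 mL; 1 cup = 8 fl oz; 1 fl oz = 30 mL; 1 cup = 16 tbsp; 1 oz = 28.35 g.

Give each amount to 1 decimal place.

Scaling factor: 46/16 = 23/8 = 2.875.
milk: 12 fl oz × 23/8 × 30 mL/fl oz = 1035.0 mL
mozzarella: 100 g × 23/8 ÷ 28.35 g/oz ≈ 10.1 oz
buttermilk: 180 mL × 23/8 ÷ 240 mL/cup ≈ 2.2 cup

milk: 1035.0 mL; mozzarella: 10.1 oz; buttermilk: 2.2 cup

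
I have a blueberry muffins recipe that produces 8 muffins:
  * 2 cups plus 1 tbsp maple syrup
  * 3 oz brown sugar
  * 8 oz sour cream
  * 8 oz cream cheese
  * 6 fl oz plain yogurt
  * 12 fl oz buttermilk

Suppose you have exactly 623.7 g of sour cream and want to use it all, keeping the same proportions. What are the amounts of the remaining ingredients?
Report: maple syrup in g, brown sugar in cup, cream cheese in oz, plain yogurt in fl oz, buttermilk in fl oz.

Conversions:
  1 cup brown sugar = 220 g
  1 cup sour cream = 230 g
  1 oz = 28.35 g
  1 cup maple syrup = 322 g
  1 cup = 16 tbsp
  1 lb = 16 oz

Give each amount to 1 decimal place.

The original recipe has 226.8 g of sour cream, so the scaling factor is 623.7 ÷ 226.8 = 11/4 = 2.75.
maple syrup: (2 cup + 1 tbsp = 2.0625 cup) × 11/4 × 322 g/cup ≈ 1826.3 g
brown sugar: 3 oz × 11/4 × 28.35 g/oz ÷ 220 g/cup ≈ 1.1 cup
cream cheese: 8 oz × 11/4 = 22.0 oz
plain yogurt: 6 fl oz × 11/4 = 16.5 fl oz
buttermilk: 12 fl oz × 11/4 = 33.0 fl oz

maple syrup: 1826.3 g; brown sugar: 1.1 cup; cream cheese: 22.0 oz; plain yogurt: 16.5 fl oz; buttermilk: 33.0 fl oz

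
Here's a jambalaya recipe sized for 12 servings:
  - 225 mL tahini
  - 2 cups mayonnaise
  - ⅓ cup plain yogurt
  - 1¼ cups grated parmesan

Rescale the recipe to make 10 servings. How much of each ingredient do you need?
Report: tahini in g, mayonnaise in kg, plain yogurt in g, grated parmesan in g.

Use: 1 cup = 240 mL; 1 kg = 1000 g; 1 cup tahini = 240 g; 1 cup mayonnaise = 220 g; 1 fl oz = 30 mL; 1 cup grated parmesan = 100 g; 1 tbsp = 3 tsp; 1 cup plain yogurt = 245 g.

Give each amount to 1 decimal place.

Scaling factor: 10/12 = 5/6.
tahini: 225 mL × 5/6 ÷ 240 mL/cup × 240 g/cup = 187.5 g
mayonnaise: 2 cup × 5/6 × 220 g/cup ÷ 1000 g/kg ≈ 0.4 kg
plain yogurt: 1/3 cup × 5/6 × 245 g/cup ≈ 68.1 g
grated parmesan: 1.25 cup × 5/6 × 100 g/cup ≈ 104.2 g

tahini: 187.5 g; mayonnaise: 0.4 kg; plain yogurt: 68.1 g; grated parmesan: 104.2 g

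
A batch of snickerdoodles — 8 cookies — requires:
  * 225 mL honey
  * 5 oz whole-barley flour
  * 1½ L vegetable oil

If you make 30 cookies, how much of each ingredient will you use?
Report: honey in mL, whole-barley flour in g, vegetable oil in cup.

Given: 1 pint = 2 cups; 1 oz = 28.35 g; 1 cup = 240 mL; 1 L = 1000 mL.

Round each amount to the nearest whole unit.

Scaling factor: 30/8 = 15/4 = 3.75.
honey: 225 mL × 15/4 ≈ 844 mL
whole-barley flour: 5 oz × 15/4 × 28.35 g/oz ≈ 532 g
vegetable oil: 1.5 L × 15/4 × 1000 mL/L ÷ 240 mL/cup ≈ 23 cup

honey: 844 mL; whole-barley flour: 532 g; vegetable oil: 23 cup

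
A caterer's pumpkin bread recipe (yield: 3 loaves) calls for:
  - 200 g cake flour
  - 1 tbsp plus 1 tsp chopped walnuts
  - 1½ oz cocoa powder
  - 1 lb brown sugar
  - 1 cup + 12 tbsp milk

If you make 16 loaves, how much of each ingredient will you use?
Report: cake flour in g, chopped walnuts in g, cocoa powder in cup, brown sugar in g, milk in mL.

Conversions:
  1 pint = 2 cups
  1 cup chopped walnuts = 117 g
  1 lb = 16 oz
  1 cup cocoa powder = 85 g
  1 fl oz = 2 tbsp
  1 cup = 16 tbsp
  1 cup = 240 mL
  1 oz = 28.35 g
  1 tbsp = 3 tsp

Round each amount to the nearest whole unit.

Scaling factor: 16/3.
cake flour: 200 g × 16/3 ≈ 1067 g
chopped walnuts: (1 tbsp + 1 tsp = 4/3 tbsp) × 16/3 ÷ 16 tbsp/cup × 117 g/cup = 52 g
cocoa powder: 1.5 oz × 16/3 × 28.35 g/oz ÷ 85 g/cup ≈ 3 cup
brown sugar: 1 lb × 16/3 × 16 oz/lb × 28.35 g/oz ≈ 2419 g
milk: (1 cup + 12 tbsp = 1.75 cup) × 16/3 × 240 mL/cup = 2240 mL

cake flour: 1067 g; chopped walnuts: 52 g; cocoa powder: 3 cup; brown sugar: 2419 g; milk: 2240 mL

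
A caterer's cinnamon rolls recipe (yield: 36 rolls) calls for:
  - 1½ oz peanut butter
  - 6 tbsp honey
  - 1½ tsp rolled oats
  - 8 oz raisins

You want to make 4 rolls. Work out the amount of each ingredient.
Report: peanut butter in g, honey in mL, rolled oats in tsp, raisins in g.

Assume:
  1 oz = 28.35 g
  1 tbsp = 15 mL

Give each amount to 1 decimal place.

peanut butter: 4.7 g; honey: 10.0 mL; rolled oats: 0.2 tsp; raisins: 25.2 g

Scaling factor: 4/36 = 1/9.
peanut butter: 1.5 oz × 1/9 × 28.35 g/oz ≈ 4.7 g
honey: 6 tbsp × 1/9 × 15 mL/tbsp = 10.0 mL
rolled oats: 1.5 tsp × 1/9 ≈ 0.2 tsp
raisins: 8 oz × 1/9 × 28.35 g/oz = 25.2 g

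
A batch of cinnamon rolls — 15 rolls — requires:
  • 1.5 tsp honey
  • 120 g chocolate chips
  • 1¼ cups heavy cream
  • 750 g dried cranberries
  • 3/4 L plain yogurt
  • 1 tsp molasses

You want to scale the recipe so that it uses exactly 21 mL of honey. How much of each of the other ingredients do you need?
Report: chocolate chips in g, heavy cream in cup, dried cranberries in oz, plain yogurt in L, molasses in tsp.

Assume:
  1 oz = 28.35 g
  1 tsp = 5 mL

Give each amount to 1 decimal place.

The original recipe has 7.5 mL of honey, so the scaling factor is 21 ÷ 7.5 = 14/5 = 2.8.
chocolate chips: 120 g × 14/5 = 336.0 g
heavy cream: 1.25 cup × 14/5 = 3.5 cup
dried cranberries: 750 g × 14/5 ÷ 28.35 g/oz ≈ 74.1 oz
plain yogurt: 0.75 L × 14/5 = 2.1 L
molasses: 1 tsp × 14/5 = 2.8 tsp

chocolate chips: 336.0 g; heavy cream: 3.5 cup; dried cranberries: 74.1 oz; plain yogurt: 2.1 L; molasses: 2.8 tsp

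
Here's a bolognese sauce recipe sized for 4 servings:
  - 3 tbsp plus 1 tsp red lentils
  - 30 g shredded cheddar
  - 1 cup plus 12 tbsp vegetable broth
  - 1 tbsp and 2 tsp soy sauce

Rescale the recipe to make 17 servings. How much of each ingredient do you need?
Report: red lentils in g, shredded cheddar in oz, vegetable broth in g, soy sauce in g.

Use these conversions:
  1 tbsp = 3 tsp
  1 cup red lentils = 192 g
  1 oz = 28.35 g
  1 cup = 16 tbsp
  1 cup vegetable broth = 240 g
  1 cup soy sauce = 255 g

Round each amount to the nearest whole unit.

red lentils: 170 g; shredded cheddar: 4 oz; vegetable broth: 1785 g; soy sauce: 113 g

Scaling factor: 17/4 = 4.25.
red lentils: (3 tbsp + 1 tsp = 10/3 tbsp) × 17/4 ÷ 16 tbsp/cup × 192 g/cup = 170 g
shredded cheddar: 30 g × 17/4 ÷ 28.35 g/oz ≈ 4 oz
vegetable broth: (1 cup + 12 tbsp = 1.75 cup) × 17/4 × 240 g/cup = 1785 g
soy sauce: (1 tbsp + 2 tsp = 5/3 tbsp) × 17/4 ÷ 16 tbsp/cup × 255 g/cup ≈ 113 g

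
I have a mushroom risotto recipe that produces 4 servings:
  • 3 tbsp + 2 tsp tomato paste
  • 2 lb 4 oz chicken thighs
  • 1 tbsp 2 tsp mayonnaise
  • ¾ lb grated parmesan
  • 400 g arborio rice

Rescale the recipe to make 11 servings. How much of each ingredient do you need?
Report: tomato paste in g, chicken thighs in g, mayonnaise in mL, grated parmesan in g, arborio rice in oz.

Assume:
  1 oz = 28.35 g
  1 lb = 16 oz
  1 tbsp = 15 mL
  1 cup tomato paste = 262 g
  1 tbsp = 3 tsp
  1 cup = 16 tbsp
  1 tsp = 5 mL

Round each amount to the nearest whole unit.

tomato paste: 165 g; chicken thighs: 2807 g; mayonnaise: 69 mL; grated parmesan: 936 g; arborio rice: 39 oz

Scaling factor: 11/4 = 2.75.
tomato paste: (3 tbsp + 2 tsp = 11/3 tbsp) × 11/4 ÷ 16 tbsp/cup × 262 g/cup ≈ 165 g
chicken thighs: (2 lb + 4 oz = 2.25 lb) × 11/4 × 16 oz/lb × 28.35 g/oz ≈ 2807 g
mayonnaise: (1 tbsp + 2 tsp = 5/3 tbsp) × 11/4 × 15 mL/tbsp ≈ 69 mL
grated parmesan: 0.75 lb × 11/4 × 16 oz/lb × 28.35 g/oz ≈ 936 g
arborio rice: 400 g × 11/4 ÷ 28.35 g/oz ≈ 39 oz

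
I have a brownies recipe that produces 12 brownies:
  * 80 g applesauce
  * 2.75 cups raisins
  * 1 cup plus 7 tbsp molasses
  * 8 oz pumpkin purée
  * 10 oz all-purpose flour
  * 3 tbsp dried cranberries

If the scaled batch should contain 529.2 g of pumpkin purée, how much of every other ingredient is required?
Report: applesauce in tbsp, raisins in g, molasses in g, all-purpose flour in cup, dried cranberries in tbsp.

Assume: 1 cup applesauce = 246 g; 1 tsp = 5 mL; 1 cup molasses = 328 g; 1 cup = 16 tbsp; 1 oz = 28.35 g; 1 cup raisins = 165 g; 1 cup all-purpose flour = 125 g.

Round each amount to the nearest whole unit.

applesauce: 12 tbsp; raisins: 1059 g; molasses: 1100 g; all-purpose flour: 5 cup; dried cranberries: 7 tbsp

The original recipe has 226.8 g of pumpkin purée, so the scaling factor is 529.2 ÷ 226.8 = 7/3.
applesauce: 80 g × 7/3 ÷ 246 g/cup × 16 tbsp/cup ≈ 12 tbsp
raisins: 2.75 cup × 7/3 × 165 g/cup ≈ 1059 g
molasses: (1 cup + 7 tbsp = 1.4375 cup) × 7/3 × 328 g/cup ≈ 1100 g
all-purpose flour: 10 oz × 7/3 × 28.35 g/oz ÷ 125 g/cup ≈ 5 cup
dried cranberries: 3 tbsp × 7/3 = 7 tbsp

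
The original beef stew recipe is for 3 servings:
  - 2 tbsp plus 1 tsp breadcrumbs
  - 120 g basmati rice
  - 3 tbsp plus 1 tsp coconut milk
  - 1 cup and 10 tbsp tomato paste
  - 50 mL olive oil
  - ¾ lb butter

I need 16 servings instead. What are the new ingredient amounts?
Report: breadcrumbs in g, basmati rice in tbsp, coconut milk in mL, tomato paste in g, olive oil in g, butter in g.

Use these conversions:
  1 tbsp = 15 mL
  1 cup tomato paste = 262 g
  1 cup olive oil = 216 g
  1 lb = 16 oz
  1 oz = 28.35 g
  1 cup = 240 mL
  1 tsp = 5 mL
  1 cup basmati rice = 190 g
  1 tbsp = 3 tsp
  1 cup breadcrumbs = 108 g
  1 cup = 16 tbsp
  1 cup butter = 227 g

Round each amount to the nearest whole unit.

Scaling factor: 16/3.
breadcrumbs: (2 tbsp + 1 tsp = 7/3 tbsp) × 16/3 ÷ 16 tbsp/cup × 108 g/cup = 84 g
basmati rice: 120 g × 16/3 ÷ 190 g/cup × 16 tbsp/cup ≈ 54 tbsp
coconut milk: (3 tbsp + 1 tsp = 10/3 tbsp) × 16/3 × 15 mL/tbsp ≈ 267 mL
tomato paste: (1 cup + 10 tbsp = 1.625 cup) × 16/3 × 262 g/cup ≈ 2271 g
olive oil: 50 mL × 16/3 ÷ 240 mL/cup × 216 g/cup = 240 g
butter: 0.75 lb × 16/3 × 16 oz/lb × 28.35 g/oz ≈ 1814 g

breadcrumbs: 84 g; basmati rice: 54 tbsp; coconut milk: 267 mL; tomato paste: 2271 g; olive oil: 240 g; butter: 1814 g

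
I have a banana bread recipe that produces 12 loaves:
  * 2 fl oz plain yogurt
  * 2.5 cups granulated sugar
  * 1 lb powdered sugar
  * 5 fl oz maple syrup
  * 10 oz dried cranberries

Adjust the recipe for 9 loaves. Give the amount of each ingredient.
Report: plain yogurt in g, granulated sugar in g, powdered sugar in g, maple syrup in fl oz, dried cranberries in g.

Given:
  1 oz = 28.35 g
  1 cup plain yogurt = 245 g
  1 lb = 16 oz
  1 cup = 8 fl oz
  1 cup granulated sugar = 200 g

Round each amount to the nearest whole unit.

plain yogurt: 46 g; granulated sugar: 375 g; powdered sugar: 340 g; maple syrup: 4 fl oz; dried cranberries: 213 g

Scaling factor: 9/12 = 3/4 = 0.75.
plain yogurt: 2 fl oz × 3/4 ÷ 8 fl oz/cup × 245 g/cup ≈ 46 g
granulated sugar: 2.5 cup × 3/4 × 200 g/cup = 375 g
powdered sugar: 1 lb × 3/4 × 16 oz/lb × 28.35 g/oz ≈ 340 g
maple syrup: 5 fl oz × 3/4 ≈ 4 fl oz
dried cranberries: 10 oz × 3/4 × 28.35 g/oz ≈ 213 g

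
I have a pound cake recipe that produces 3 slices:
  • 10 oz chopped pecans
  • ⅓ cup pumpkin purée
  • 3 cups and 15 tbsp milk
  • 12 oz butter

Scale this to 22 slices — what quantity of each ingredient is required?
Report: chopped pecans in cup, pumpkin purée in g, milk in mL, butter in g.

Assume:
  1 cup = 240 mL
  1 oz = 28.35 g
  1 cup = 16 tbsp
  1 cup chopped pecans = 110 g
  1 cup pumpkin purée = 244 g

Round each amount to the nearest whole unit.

Scaling factor: 22/3.
chopped pecans: 10 oz × 22/3 × 28.35 g/oz ÷ 110 g/cup ≈ 19 cup
pumpkin purée: 1/3 cup × 22/3 × 244 g/cup ≈ 596 g
milk: (3 cup + 15 tbsp = 3.9375 cup) × 22/3 × 240 mL/cup = 6930 mL
butter: 12 oz × 22/3 × 28.35 g/oz ≈ 2495 g

chopped pecans: 19 cup; pumpkin purée: 596 g; milk: 6930 mL; butter: 2495 g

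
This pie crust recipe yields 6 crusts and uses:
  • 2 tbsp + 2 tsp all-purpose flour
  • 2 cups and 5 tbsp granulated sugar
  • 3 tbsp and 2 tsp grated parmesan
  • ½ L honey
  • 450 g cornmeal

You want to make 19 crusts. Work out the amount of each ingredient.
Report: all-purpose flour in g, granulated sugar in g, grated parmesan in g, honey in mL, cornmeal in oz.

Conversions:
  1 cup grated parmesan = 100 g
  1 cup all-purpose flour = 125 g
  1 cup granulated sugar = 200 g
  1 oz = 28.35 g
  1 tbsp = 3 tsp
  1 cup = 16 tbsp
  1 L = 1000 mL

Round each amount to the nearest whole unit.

all-purpose flour: 66 g; granulated sugar: 1465 g; grated parmesan: 73 g; honey: 1583 mL; cornmeal: 50 oz

Scaling factor: 19/6.
all-purpose flour: (2 tbsp + 2 tsp = 8/3 tbsp) × 19/6 ÷ 16 tbsp/cup × 125 g/cup ≈ 66 g
granulated sugar: (2 cup + 5 tbsp = 2.3125 cup) × 19/6 × 200 g/cup ≈ 1465 g
grated parmesan: (3 tbsp + 2 tsp = 11/3 tbsp) × 19/6 ÷ 16 tbsp/cup × 100 g/cup ≈ 73 g
honey: 0.5 L × 19/6 × 1000 mL/L ≈ 1583 mL
cornmeal: 450 g × 19/6 ÷ 28.35 g/oz ≈ 50 oz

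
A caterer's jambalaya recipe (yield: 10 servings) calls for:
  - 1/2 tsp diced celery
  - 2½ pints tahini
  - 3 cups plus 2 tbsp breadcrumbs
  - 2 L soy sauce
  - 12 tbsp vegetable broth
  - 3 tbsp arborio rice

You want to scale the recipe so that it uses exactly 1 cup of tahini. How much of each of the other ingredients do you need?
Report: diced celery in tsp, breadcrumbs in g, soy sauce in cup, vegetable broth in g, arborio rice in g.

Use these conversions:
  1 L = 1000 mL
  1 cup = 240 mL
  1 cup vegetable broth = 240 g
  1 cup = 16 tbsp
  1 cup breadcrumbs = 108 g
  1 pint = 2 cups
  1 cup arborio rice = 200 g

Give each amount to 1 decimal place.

diced celery: 0.1 tsp; breadcrumbs: 67.5 g; soy sauce: 1.7 cup; vegetable broth: 36.0 g; arborio rice: 7.5 g

The original recipe has 5 cup of tahini, so the scaling factor is 1 ÷ 5 = 1/5 = 0.2.
diced celery: 0.5 tsp × 1/5 = 0.1 tsp
breadcrumbs: (3 cup + 2 tbsp = 3.125 cup) × 1/5 × 108 g/cup = 67.5 g
soy sauce: 2 L × 1/5 × 1000 mL/L ÷ 240 mL/cup ≈ 1.7 cup
vegetable broth: 12 tbsp × 1/5 ÷ 16 tbsp/cup × 240 g/cup = 36.0 g
arborio rice: 3 tbsp × 1/5 ÷ 16 tbsp/cup × 200 g/cup = 7.5 g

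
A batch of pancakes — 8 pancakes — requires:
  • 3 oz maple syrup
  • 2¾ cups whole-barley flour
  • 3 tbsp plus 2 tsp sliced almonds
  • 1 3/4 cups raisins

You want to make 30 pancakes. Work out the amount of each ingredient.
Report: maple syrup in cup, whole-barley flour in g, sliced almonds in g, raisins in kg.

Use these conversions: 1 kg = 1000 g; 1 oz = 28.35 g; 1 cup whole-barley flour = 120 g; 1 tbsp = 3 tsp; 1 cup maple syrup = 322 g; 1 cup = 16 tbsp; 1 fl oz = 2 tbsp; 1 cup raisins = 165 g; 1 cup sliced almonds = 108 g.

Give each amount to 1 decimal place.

Scaling factor: 30/8 = 15/4 = 3.75.
maple syrup: 3 oz × 15/4 × 28.35 g/oz ÷ 322 g/cup ≈ 1.0 cup
whole-barley flour: 2.75 cup × 15/4 × 120 g/cup = 1237.5 g
sliced almonds: (3 tbsp + 2 tsp = 11/3 tbsp) × 15/4 ÷ 16 tbsp/cup × 108 g/cup ≈ 92.8 g
raisins: 1.75 cup × 15/4 × 165 g/cup ÷ 1000 g/kg ≈ 1.1 kg

maple syrup: 1.0 cup; whole-barley flour: 1237.5 g; sliced almonds: 92.8 g; raisins: 1.1 kg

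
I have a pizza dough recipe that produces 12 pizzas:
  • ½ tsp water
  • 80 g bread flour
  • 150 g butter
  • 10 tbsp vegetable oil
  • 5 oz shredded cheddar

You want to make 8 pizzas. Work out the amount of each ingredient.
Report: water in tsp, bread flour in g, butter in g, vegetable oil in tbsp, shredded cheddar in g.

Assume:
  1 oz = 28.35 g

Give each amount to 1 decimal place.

Scaling factor: 8/12 = 2/3.
water: 0.5 tsp × 2/3 ≈ 0.3 tsp
bread flour: 80 g × 2/3 ≈ 53.3 g
butter: 150 g × 2/3 = 100.0 g
vegetable oil: 10 tbsp × 2/3 ≈ 6.7 tbsp
shredded cheddar: 5 oz × 2/3 × 28.35 g/oz = 94.5 g

water: 0.3 tsp; bread flour: 53.3 g; butter: 100.0 g; vegetable oil: 6.7 tbsp; shredded cheddar: 94.5 g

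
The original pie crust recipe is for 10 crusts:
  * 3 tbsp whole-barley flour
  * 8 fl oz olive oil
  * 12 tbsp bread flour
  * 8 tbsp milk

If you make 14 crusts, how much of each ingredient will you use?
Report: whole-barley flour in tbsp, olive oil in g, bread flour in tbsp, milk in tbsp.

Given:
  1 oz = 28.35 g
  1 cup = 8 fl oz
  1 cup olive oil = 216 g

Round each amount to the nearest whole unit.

Scaling factor: 14/10 = 7/5 = 1.4.
whole-barley flour: 3 tbsp × 7/5 ≈ 4 tbsp
olive oil: 8 fl oz × 7/5 ÷ 8 fl oz/cup × 216 g/cup ≈ 302 g
bread flour: 12 tbsp × 7/5 ≈ 17 tbsp
milk: 8 tbsp × 7/5 ≈ 11 tbsp

whole-barley flour: 4 tbsp; olive oil: 302 g; bread flour: 17 tbsp; milk: 11 tbsp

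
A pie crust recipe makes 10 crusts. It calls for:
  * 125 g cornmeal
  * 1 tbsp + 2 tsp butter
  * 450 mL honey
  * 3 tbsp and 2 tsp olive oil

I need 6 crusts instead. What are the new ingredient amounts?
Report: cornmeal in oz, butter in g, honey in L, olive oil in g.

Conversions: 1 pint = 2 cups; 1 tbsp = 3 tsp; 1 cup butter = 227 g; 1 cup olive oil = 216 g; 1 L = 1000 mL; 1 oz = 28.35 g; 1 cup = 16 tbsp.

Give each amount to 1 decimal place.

cornmeal: 2.6 oz; butter: 14.2 g; honey: 0.3 L; olive oil: 29.7 g

Scaling factor: 6/10 = 3/5 = 0.6.
cornmeal: 125 g × 3/5 ÷ 28.35 g/oz ≈ 2.6 oz
butter: (1 tbsp + 2 tsp = 5/3 tbsp) × 3/5 ÷ 16 tbsp/cup × 227 g/cup ≈ 14.2 g
honey: 450 mL × 3/5 ÷ 1000 mL/L ≈ 0.3 L
olive oil: (3 tbsp + 2 tsp = 11/3 tbsp) × 3/5 ÷ 16 tbsp/cup × 216 g/cup = 29.7 g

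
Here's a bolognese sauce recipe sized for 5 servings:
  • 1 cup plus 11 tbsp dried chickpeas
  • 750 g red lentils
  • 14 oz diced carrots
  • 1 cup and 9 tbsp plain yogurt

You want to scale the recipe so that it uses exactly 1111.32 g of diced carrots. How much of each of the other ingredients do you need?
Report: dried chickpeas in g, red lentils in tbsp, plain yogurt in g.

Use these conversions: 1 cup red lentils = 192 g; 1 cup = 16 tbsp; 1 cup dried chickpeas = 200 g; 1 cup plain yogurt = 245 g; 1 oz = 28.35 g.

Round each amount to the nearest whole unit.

dried chickpeas: 945 g; red lentils: 175 tbsp; plain yogurt: 1072 g

The original recipe has 396.9 g of diced carrots, so the scaling factor is 1111.32 ÷ 396.9 = 14/5 = 2.8.
dried chickpeas: (1 cup + 11 tbsp = 1.6875 cup) × 14/5 × 200 g/cup = 945 g
red lentils: 750 g × 14/5 ÷ 192 g/cup × 16 tbsp/cup = 175 tbsp
plain yogurt: (1 cup + 9 tbsp = 1.5625 cup) × 14/5 × 245 g/cup ≈ 1072 g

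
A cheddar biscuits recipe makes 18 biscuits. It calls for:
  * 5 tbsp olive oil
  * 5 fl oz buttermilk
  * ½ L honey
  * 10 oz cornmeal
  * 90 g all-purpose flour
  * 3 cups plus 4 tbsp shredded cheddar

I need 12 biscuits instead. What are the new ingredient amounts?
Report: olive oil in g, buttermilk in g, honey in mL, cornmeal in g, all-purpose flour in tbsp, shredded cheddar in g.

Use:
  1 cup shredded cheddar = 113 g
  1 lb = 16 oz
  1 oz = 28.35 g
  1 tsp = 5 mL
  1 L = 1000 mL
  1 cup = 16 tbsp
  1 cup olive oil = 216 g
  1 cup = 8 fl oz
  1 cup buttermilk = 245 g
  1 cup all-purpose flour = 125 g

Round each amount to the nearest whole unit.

Scaling factor: 12/18 = 2/3.
olive oil: 5 tbsp × 2/3 ÷ 16 tbsp/cup × 216 g/cup = 45 g
buttermilk: 5 fl oz × 2/3 ÷ 8 fl oz/cup × 245 g/cup ≈ 102 g
honey: 0.5 L × 2/3 × 1000 mL/L ≈ 333 mL
cornmeal: 10 oz × 2/3 × 28.35 g/oz = 189 g
all-purpose flour: 90 g × 2/3 ÷ 125 g/cup × 16 tbsp/cup ≈ 8 tbsp
shredded cheddar: (3 cup + 4 tbsp = 3.25 cup) × 2/3 × 113 g/cup ≈ 245 g

olive oil: 45 g; buttermilk: 102 g; honey: 333 mL; cornmeal: 189 g; all-purpose flour: 8 tbsp; shredded cheddar: 245 g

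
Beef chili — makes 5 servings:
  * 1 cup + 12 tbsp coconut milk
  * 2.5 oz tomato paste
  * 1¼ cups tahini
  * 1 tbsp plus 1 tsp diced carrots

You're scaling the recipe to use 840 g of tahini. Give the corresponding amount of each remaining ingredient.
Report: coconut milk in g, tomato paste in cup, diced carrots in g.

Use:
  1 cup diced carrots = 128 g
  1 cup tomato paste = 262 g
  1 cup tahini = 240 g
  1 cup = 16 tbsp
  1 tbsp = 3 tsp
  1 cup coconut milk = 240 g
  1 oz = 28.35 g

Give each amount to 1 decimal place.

The original recipe has 300 g of tahini, so the scaling factor is 840 ÷ 300 = 14/5 = 2.8.
coconut milk: (1 cup + 12 tbsp = 1.75 cup) × 14/5 × 240 g/cup = 1176.0 g
tomato paste: 2.5 oz × 14/5 × 28.35 g/oz ÷ 262 g/cup ≈ 0.8 cup
diced carrots: (1 tbsp + 1 tsp = 4/3 tbsp) × 14/5 ÷ 16 tbsp/cup × 128 g/cup ≈ 29.9 g

coconut milk: 1176.0 g; tomato paste: 0.8 cup; diced carrots: 29.9 g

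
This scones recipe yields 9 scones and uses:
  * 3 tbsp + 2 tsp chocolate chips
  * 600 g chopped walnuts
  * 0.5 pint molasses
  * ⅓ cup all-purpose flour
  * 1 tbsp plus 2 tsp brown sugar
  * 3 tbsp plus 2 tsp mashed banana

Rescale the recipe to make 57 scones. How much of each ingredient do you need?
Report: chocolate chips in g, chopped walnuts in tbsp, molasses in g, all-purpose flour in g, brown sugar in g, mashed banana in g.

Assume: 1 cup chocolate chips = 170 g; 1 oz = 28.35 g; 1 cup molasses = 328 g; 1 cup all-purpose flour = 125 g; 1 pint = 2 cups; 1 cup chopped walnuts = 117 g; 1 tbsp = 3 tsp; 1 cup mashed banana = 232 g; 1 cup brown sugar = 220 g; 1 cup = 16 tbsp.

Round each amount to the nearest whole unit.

chocolate chips: 247 g; chopped walnuts: 520 tbsp; molasses: 2077 g; all-purpose flour: 264 g; brown sugar: 145 g; mashed banana: 337 g

Scaling factor: 57/9 = 19/3.
chocolate chips: (3 tbsp + 2 tsp = 11/3 tbsp) × 19/3 ÷ 16 tbsp/cup × 170 g/cup ≈ 247 g
chopped walnuts: 600 g × 19/3 ÷ 117 g/cup × 16 tbsp/cup ≈ 520 tbsp
molasses: 0.5 pint × 19/3 × 2 cup/pint × 328 g/cup ≈ 2077 g
all-purpose flour: 1/3 cup × 19/3 × 125 g/cup ≈ 264 g
brown sugar: (1 tbsp + 2 tsp = 5/3 tbsp) × 19/3 ÷ 16 tbsp/cup × 220 g/cup ≈ 145 g
mashed banana: (3 tbsp + 2 tsp = 11/3 tbsp) × 19/3 ÷ 16 tbsp/cup × 232 g/cup ≈ 337 g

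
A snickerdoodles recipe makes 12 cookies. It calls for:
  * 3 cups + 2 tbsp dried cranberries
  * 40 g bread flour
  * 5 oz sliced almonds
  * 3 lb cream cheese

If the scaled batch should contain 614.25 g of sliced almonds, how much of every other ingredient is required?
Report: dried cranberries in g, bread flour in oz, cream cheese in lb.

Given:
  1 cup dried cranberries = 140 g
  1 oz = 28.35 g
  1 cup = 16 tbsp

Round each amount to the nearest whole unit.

dried cranberries: 1896 g; bread flour: 6 oz; cream cheese: 13 lb

The original recipe has 141.75 g of sliced almonds, so the scaling factor is 614.25 ÷ 141.75 = 13/3.
dried cranberries: (3 cup + 2 tbsp = 3.125 cup) × 13/3 × 140 g/cup ≈ 1896 g
bread flour: 40 g × 13/3 ÷ 28.35 g/oz ≈ 6 oz
cream cheese: 3 lb × 13/3 = 13 lb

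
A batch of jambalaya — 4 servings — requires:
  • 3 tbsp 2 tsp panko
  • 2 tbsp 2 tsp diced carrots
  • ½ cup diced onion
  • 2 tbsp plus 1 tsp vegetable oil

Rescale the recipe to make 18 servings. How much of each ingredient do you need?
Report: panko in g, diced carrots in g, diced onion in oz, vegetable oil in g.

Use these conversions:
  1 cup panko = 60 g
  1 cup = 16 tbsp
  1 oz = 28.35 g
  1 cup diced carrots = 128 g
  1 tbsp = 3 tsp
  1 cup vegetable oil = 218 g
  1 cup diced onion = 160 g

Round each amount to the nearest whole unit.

panko: 62 g; diced carrots: 96 g; diced onion: 13 oz; vegetable oil: 143 g

Scaling factor: 18/4 = 9/2 = 4.5.
panko: (3 tbsp + 2 tsp = 11/3 tbsp) × 9/2 ÷ 16 tbsp/cup × 60 g/cup ≈ 62 g
diced carrots: (2 tbsp + 2 tsp = 8/3 tbsp) × 9/2 ÷ 16 tbsp/cup × 128 g/cup = 96 g
diced onion: 0.5 cup × 9/2 × 160 g/cup ÷ 28.35 g/oz ≈ 13 oz
vegetable oil: (2 tbsp + 1 tsp = 7/3 tbsp) × 9/2 ÷ 16 tbsp/cup × 218 g/cup ≈ 143 g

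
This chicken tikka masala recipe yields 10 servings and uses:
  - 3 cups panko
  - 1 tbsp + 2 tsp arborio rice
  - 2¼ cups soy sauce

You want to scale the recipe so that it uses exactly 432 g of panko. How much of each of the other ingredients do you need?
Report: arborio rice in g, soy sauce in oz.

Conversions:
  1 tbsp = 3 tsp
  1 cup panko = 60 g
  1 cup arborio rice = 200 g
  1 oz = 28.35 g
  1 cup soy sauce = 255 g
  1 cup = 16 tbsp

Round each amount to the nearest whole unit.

arborio rice: 50 g; soy sauce: 49 oz

The original recipe has 180 g of panko, so the scaling factor is 432 ÷ 180 = 12/5 = 2.4.
arborio rice: (1 tbsp + 2 tsp = 5/3 tbsp) × 12/5 ÷ 16 tbsp/cup × 200 g/cup = 50 g
soy sauce: 2.25 cup × 12/5 × 255 g/cup ÷ 28.35 g/oz ≈ 49 oz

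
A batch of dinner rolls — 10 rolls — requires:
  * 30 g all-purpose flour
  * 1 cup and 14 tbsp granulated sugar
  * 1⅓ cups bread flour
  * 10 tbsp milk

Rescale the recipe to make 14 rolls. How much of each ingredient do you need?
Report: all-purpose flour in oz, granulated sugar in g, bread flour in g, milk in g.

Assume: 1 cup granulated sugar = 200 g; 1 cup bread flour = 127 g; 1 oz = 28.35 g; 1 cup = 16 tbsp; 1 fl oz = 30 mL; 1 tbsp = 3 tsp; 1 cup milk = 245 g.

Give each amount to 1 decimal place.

Scaling factor: 14/10 = 7/5 = 1.4.
all-purpose flour: 30 g × 7/5 ÷ 28.35 g/oz ≈ 1.5 oz
granulated sugar: (1 cup + 14 tbsp = 1.875 cup) × 7/5 × 200 g/cup = 525.0 g
bread flour: 4/3 cup × 7/5 × 127 g/cup ≈ 237.1 g
milk: 10 tbsp × 7/5 ÷ 16 tbsp/cup × 245 g/cup ≈ 214.4 g

all-purpose flour: 1.5 oz; granulated sugar: 525.0 g; bread flour: 237.1 g; milk: 214.4 g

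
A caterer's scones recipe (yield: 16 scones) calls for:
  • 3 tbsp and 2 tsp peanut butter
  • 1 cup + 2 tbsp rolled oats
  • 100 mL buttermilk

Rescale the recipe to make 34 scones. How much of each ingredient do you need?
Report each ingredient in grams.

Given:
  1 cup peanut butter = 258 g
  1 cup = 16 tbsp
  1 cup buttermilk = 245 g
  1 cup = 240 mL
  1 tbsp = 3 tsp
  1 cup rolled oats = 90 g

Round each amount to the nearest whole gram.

Scaling factor: 34/16 = 17/8 = 2.125.
peanut butter: (3 tbsp + 2 tsp = 11/3 tbsp) × 17/8 ÷ 16 tbsp/cup × 258 g/cup ≈ 126 g
rolled oats: (1 cup + 2 tbsp = 1.125 cup) × 17/8 × 90 g/cup ≈ 215 g
buttermilk: 100 mL × 17/8 ÷ 240 mL/cup × 245 g/cup ≈ 217 g

peanut butter: 126 g; rolled oats: 215 g; buttermilk: 217 g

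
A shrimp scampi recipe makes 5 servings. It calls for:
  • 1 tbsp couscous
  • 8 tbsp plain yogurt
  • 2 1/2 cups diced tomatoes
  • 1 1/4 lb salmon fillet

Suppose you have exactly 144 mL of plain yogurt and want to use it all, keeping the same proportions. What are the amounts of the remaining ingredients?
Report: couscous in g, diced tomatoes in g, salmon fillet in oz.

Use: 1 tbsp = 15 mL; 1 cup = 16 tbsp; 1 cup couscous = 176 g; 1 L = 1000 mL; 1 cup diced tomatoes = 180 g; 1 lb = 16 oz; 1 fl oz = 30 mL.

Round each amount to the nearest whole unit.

The original recipe has 120 mL of plain yogurt, so the scaling factor is 144 ÷ 120 = 6/5 = 1.2.
couscous: 1 tbsp × 6/5 ÷ 16 tbsp/cup × 176 g/cup ≈ 13 g
diced tomatoes: 2.5 cup × 6/5 × 180 g/cup = 540 g
salmon fillet: 1.25 lb × 6/5 × 16 oz/lb = 24 oz

couscous: 13 g; diced tomatoes: 540 g; salmon fillet: 24 oz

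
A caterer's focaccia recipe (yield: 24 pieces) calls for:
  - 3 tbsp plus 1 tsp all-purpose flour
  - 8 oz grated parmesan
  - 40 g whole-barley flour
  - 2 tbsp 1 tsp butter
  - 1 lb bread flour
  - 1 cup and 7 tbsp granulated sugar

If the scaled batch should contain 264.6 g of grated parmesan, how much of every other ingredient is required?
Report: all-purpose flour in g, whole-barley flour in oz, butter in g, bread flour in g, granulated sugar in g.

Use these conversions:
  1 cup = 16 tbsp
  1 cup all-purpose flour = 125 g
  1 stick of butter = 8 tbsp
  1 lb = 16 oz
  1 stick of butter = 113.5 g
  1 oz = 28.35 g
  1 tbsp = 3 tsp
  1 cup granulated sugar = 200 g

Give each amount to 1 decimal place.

The original recipe has 226.8 g of grated parmesan, so the scaling factor is 264.6 ÷ 226.8 = 7/6.
all-purpose flour: (3 tbsp + 1 tsp = 10/3 tbsp) × 7/6 ÷ 16 tbsp/cup × 125 g/cup ≈ 30.4 g
whole-barley flour: 40 g × 7/6 ÷ 28.35 g/oz ≈ 1.6 oz
butter: (2 tbsp + 1 tsp = 7/3 tbsp) × 7/6 ÷ 8 tbsp/stick × 113.5 g/stick ≈ 38.6 g
bread flour: 1 lb × 7/6 × 16 oz/lb × 28.35 g/oz = 529.2 g
granulated sugar: (1 cup + 7 tbsp = 1.4375 cup) × 7/6 × 200 g/cup ≈ 335.4 g

all-purpose flour: 30.4 g; whole-barley flour: 1.6 oz; butter: 38.6 g; bread flour: 529.2 g; granulated sugar: 335.4 g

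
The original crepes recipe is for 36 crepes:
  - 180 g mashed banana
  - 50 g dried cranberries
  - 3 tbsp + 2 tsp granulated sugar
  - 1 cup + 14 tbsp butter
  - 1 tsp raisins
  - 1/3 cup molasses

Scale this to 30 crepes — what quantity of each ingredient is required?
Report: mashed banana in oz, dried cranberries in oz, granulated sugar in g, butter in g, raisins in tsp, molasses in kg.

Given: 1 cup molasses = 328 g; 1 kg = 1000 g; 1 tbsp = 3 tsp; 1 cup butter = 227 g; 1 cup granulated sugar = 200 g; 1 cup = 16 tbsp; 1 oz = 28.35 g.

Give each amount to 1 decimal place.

mashed banana: 5.3 oz; dried cranberries: 1.5 oz; granulated sugar: 38.2 g; butter: 354.7 g; raisins: 0.8 tsp; molasses: 0.1 kg

Scaling factor: 30/36 = 5/6.
mashed banana: 180 g × 5/6 ÷ 28.35 g/oz ≈ 5.3 oz
dried cranberries: 50 g × 5/6 ÷ 28.35 g/oz ≈ 1.5 oz
granulated sugar: (3 tbsp + 2 tsp = 11/3 tbsp) × 5/6 ÷ 16 tbsp/cup × 200 g/cup ≈ 38.2 g
butter: (1 cup + 14 tbsp = 1.875 cup) × 5/6 × 227 g/cup ≈ 354.7 g
raisins: 1 tsp × 5/6 ≈ 0.8 tsp
molasses: 1/3 cup × 5/6 × 328 g/cup ÷ 1000 g/kg ≈ 0.1 kg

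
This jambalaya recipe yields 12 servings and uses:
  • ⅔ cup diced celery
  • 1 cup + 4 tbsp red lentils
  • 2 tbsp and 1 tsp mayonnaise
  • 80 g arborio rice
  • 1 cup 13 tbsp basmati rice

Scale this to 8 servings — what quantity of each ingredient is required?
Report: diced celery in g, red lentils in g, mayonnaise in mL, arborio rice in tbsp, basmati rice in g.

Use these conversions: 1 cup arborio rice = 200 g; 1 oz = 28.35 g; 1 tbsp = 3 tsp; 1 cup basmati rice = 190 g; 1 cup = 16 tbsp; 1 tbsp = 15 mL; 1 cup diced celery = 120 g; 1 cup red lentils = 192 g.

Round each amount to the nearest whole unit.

diced celery: 53 g; red lentils: 160 g; mayonnaise: 23 mL; arborio rice: 4 tbsp; basmati rice: 230 g

Scaling factor: 8/12 = 2/3.
diced celery: 2/3 cup × 2/3 × 120 g/cup ≈ 53 g
red lentils: (1 cup + 4 tbsp = 1.25 cup) × 2/3 × 192 g/cup = 160 g
mayonnaise: (2 tbsp + 1 tsp = 7/3 tbsp) × 2/3 × 15 mL/tbsp ≈ 23 mL
arborio rice: 80 g × 2/3 ÷ 200 g/cup × 16 tbsp/cup ≈ 4 tbsp
basmati rice: (1 cup + 13 tbsp = 1.8125 cup) × 2/3 × 190 g/cup ≈ 230 g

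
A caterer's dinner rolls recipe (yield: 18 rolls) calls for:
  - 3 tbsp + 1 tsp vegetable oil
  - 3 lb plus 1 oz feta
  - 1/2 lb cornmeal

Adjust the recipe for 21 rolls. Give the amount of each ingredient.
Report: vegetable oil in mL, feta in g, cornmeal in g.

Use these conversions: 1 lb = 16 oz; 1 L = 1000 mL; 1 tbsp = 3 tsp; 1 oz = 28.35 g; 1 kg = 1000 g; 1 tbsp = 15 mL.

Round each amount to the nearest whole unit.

Scaling factor: 21/18 = 7/6.
vegetable oil: (3 tbsp + 1 tsp = 10/3 tbsp) × 7/6 × 15 mL/tbsp ≈ 58 mL
feta: (3 lb + 1 oz = 3.0625 lb) × 7/6 × 16 oz/lb × 28.35 g/oz ≈ 1621 g
cornmeal: 0.5 lb × 7/6 × 16 oz/lb × 28.35 g/oz ≈ 265 g

vegetable oil: 58 mL; feta: 1621 g; cornmeal: 265 g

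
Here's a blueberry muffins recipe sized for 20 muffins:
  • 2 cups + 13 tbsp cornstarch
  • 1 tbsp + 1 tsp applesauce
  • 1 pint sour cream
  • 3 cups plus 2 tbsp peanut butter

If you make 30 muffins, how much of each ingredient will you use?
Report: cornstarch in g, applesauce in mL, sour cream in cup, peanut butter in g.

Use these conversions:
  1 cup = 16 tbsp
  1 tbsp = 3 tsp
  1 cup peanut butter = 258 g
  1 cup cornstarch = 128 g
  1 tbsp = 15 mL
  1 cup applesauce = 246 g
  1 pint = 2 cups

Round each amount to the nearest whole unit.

cornstarch: 540 g; applesauce: 30 mL; sour cream: 3 cup; peanut butter: 1209 g

Scaling factor: 30/20 = 3/2 = 1.5.
cornstarch: (2 cup + 13 tbsp = 2.8125 cup) × 3/2 × 128 g/cup = 540 g
applesauce: (1 tbsp + 1 tsp = 4/3 tbsp) × 3/2 × 15 mL/tbsp = 30 mL
sour cream: 1 pint × 3/2 × 2 cup/pint = 3 cup
peanut butter: (3 cup + 2 tbsp = 3.125 cup) × 3/2 × 258 g/cup ≈ 1209 g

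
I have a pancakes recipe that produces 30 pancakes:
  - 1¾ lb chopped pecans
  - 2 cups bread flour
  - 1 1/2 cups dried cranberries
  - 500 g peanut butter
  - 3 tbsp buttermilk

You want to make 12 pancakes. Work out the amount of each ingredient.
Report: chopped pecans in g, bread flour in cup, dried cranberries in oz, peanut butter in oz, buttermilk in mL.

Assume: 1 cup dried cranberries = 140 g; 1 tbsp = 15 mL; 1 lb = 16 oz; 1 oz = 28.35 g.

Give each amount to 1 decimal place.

chopped pecans: 317.5 g; bread flour: 0.8 cup; dried cranberries: 3.0 oz; peanut butter: 7.1 oz; buttermilk: 18.0 mL

Scaling factor: 12/30 = 2/5 = 0.4.
chopped pecans: 1.75 lb × 2/5 × 16 oz/lb × 28.35 g/oz ≈ 317.5 g
bread flour: 2 cup × 2/5 = 0.8 cup
dried cranberries: 1.5 cup × 2/5 × 140 g/cup ÷ 28.35 g/oz ≈ 3.0 oz
peanut butter: 500 g × 2/5 ÷ 28.35 g/oz ≈ 7.1 oz
buttermilk: 3 tbsp × 2/5 × 15 mL/tbsp = 18.0 mL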